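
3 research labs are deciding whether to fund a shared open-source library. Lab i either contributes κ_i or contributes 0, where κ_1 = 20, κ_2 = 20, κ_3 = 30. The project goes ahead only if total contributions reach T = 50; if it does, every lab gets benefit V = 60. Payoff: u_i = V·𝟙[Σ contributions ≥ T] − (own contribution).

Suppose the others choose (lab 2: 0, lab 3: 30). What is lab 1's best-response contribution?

20

Others' total = 30. Contributing 20 brings total to 50 ≥ 50: gain V − κ_1 = 40.
Best response: 20.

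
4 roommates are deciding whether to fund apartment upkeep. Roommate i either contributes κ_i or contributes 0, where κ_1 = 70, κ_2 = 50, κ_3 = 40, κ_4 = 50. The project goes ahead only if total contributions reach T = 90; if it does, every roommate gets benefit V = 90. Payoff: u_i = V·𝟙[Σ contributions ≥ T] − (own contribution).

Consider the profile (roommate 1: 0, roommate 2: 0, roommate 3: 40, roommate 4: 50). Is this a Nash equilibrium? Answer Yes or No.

Yes

Total = 90 ≥ 90: provided.
Roommate 1 (pledges 0, payoff 90): pledging 70 → total 160, payoff 20. No gain.
Roommate 2 (pledges 0, payoff 90): pledging 50 → total 140, payoff 40. No gain.
Roommate 3 (pledges 40, payoff 50): dropping to 0 → total 50, payoff 0. No gain.
Roommate 4 (pledges 50, payoff 40): dropping to 0 → total 40, payoff 0. No gain.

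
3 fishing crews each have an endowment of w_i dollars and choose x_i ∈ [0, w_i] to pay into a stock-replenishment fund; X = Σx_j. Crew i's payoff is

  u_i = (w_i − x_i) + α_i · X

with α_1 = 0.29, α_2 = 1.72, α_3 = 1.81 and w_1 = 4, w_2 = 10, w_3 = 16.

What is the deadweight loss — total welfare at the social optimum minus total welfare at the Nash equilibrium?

11.28

∂u_i/∂x_i = α_i − 1, so crew i contributes w_i if α_i > 1, else 0.
α_i > 1 for i ∈ {2, 3}; NE contributions (0, 10, 16), X = 26.
W^NE = Σw_i − X^NE + (Σα_i)·X^NE = 30 + 2.82·26 = 103.32.
Planner: ∂(Σu_j)/∂x_i = Σα_j − 1 = 2.82 > 0, so everyone contributes w_i; X^SO = 30, W^SO = 30 + 2.82·30 = 114.6.
Deadweight loss = 11.28.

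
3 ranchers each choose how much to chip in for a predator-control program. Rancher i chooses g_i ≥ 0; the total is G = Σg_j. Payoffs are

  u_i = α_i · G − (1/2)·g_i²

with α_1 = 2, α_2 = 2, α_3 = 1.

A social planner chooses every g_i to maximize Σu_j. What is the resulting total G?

Planner FOC: ∂(Σu_j)/∂g_i = (Σα_j) − g_i = 0, so g_i^SO = Σα_j = 5 for every i; G^SO = 15.

15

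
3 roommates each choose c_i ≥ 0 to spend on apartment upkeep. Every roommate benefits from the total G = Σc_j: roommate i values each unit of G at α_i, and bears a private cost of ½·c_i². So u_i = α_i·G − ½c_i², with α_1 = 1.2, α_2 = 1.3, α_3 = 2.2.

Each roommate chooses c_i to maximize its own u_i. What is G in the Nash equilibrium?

4.7

Roommate i's FOC: ∂u_i/∂c_i = α_i − c_i = 0, so c_i* = α_i.
NE contributions = (1.2, 1.3, 2.2); G = 4.7.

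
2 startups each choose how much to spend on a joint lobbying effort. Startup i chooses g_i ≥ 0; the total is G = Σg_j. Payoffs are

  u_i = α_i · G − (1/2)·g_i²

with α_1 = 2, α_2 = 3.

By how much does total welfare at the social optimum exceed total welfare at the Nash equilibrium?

Startup i's FOC: ∂u_i/∂g_i = α_i − g_i = 0, so g_i* = α_i.
NE contributions = (2, 3); G = 5.
W^NE = (Σα)·G − ½Σα_i² = 5² − ½·13 = 18.5.
Planner sets g_i = Σα_j = 5 for every i, so G^SO = 2·5 = 10.
W^SO = (Σα)·G^SO − ½·2·(Σα)² = (2/2)·5² = 25.
Deadweight loss = W^SO − W^NE = 6.5.

6.5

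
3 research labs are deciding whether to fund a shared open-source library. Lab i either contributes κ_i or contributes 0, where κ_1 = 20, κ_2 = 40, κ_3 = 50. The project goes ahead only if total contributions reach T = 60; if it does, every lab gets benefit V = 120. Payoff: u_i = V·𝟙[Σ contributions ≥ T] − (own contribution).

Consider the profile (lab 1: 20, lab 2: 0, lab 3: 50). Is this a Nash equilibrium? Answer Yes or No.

Total = 70 ≥ 60: provided.
Lab 1 (pledges 20, payoff 100): dropping to 0 → total 50, payoff 0. No gain.
Lab 2 (pledges 0, payoff 120): pledging 40 → total 110, payoff 80. No gain.
Lab 3 (pledges 50, payoff 70): dropping to 0 → total 20, payoff 0. No gain.

Yes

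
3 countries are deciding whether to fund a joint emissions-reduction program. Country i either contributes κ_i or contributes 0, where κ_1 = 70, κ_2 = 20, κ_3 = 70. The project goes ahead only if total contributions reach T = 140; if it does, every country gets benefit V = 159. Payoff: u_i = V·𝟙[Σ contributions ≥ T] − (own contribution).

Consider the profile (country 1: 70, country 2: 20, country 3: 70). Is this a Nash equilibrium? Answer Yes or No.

Total = 160 ≥ 140: provided.
Country 1 (pledges 70, payoff 89): dropping to 0 → total 90, payoff 0. No gain.
Country 2 (pledges 20, payoff 139): dropping to 0 → total 140, payoff 159. Profitable deviation.

No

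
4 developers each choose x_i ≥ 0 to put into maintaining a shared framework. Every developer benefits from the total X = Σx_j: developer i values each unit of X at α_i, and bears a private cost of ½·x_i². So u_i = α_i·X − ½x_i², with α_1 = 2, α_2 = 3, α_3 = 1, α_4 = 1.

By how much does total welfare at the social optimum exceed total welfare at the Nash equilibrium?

56.5

Developer i's FOC: ∂u_i/∂x_i = α_i − x_i = 0, so x_i* = α_i.
NE contributions = (2, 3, 1, 1); X = 7.
W^NE = (Σα)·X − ½Σα_i² = 7² − ½·15 = 41.5.
Planner sets x_i = Σα_j = 7 for every i, so X^SO = 4·7 = 28.
W^SO = (Σα)·X^SO − ½·4·(Σα)² = (4/2)·7² = 98.
Deadweight loss = W^SO − W^NE = 56.5.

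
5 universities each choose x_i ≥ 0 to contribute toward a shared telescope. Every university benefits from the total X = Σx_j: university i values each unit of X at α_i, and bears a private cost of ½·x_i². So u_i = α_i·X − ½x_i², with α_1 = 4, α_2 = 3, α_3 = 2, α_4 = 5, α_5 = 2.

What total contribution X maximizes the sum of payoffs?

Planner FOC: ∂(Σu_j)/∂x_i = (Σα_j) − x_i = 0, so x_i^SO = Σα_j = 16 for every i; X^SO = 80.

80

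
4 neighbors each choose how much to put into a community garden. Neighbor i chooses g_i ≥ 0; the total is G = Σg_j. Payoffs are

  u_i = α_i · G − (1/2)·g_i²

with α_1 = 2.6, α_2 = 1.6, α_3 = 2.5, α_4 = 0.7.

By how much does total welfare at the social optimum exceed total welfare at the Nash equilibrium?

Neighbor i's FOC: ∂u_i/∂g_i = α_i − g_i = 0, so g_i* = α_i.
NE contributions = (2.6, 1.6, 2.5, 0.7); G = 7.4.
W^NE = (Σα)·G − ½Σα_i² = 7.4² − ½·16.06 = 46.73.
Planner sets g_i = Σα_j = 7.4 for every i, so G^SO = 4·7.4 = 29.6.
W^SO = (Σα)·G^SO − ½·4·(Σα)² = (4/2)·7.4² = 109.52.
Deadweight loss = W^SO − W^NE = 62.79.

62.79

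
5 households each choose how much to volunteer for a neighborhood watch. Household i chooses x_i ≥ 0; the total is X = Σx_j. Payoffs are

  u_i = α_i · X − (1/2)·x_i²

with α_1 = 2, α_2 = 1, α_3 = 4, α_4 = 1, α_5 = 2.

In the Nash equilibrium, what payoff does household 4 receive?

9.5

Household i's FOC: ∂u_i/∂x_i = α_i − x_i = 0, so x_i* = α_i.
NE contributions = (2, 1, 4, 1, 2); X = 10.
u_4 = α_4·X − ½·(x_4)² = 1·10 − ½·1² = 9.5.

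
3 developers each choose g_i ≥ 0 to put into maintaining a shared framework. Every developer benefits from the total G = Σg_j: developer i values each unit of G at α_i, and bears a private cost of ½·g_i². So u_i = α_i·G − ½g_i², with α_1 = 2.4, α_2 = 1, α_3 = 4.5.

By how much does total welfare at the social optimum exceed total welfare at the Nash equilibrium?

44.71

Developer i's FOC: ∂u_i/∂g_i = α_i − g_i = 0, so g_i* = α_i.
NE contributions = (2.4, 1, 4.5); G = 7.9.
W^NE = (Σα)·G − ½Σα_i² = 7.9² − ½·27.01 = 48.905.
Planner sets g_i = Σα_j = 7.9 for every i, so G^SO = 3·7.9 = 23.7.
W^SO = (Σα)·G^SO − ½·3·(Σα)² = (3/2)·7.9² = 93.615.
Deadweight loss = W^SO − W^NE = 44.71.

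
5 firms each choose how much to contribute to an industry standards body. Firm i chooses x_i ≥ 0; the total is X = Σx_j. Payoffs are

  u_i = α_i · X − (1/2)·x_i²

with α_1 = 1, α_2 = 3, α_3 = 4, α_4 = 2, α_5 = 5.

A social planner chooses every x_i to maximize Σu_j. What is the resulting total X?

Planner FOC: ∂(Σu_j)/∂x_i = (Σα_j) − x_i = 0, so x_i^SO = Σα_j = 15 for every i; X^SO = 75.

75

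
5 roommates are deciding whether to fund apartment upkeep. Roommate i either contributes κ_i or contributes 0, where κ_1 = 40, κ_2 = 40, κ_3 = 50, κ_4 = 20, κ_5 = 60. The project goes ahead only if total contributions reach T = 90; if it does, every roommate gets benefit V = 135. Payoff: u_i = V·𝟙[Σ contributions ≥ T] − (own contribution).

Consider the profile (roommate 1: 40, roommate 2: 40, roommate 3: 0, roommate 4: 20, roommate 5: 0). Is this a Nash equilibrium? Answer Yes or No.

Total = 100 ≥ 90: provided.
Roommate 1 (pledges 40, payoff 95): dropping to 0 → total 60, payoff 0. No gain.
Roommate 2 (pledges 40, payoff 95): dropping to 0 → total 60, payoff 0. No gain.
Roommate 3 (pledges 0, payoff 135): pledging 50 → total 150, payoff 85. No gain.
Roommate 4 (pledges 20, payoff 115): dropping to 0 → total 80, payoff 0. No gain.
Roommate 5 (pledges 0, payoff 135): pledging 60 → total 160, payoff 75. No gain.

Yes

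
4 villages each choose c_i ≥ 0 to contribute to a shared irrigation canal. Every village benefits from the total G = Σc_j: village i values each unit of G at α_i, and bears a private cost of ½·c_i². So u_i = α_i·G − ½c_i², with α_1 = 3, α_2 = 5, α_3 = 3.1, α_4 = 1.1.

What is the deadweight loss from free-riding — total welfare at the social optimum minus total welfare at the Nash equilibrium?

Village i's FOC: ∂u_i/∂c_i = α_i − c_i = 0, so c_i* = α_i.
NE contributions = (3, 5, 3.1, 1.1); G = 12.2.
W^NE = (Σα)·G − ½Σα_i² = 12.2² − ½·44.82 = 126.43.
Planner sets c_i = Σα_j = 12.2 for every i, so G^SO = 4·12.2 = 48.8.
W^SO = (Σα)·G^SO − ½·4·(Σα)² = (4/2)·12.2² = 297.68.
Deadweight loss = W^SO − W^NE = 171.25.

171.25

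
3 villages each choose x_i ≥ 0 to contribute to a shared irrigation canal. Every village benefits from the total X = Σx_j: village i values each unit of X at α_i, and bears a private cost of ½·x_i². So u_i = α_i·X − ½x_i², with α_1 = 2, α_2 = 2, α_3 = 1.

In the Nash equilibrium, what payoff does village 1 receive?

Village i's FOC: ∂u_i/∂x_i = α_i − x_i = 0, so x_i* = α_i.
NE contributions = (2, 2, 1); X = 5.
u_1 = α_1·X − ½·(x_1)² = 2·5 − ½·2² = 8.

8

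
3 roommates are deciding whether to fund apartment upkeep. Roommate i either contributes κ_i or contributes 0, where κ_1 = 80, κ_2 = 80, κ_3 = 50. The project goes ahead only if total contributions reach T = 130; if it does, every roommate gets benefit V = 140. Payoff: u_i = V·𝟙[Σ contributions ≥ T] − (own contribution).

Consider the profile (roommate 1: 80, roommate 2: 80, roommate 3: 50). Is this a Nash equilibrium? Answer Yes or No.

Total = 210 ≥ 130: provided.
Roommate 1 (pledges 80, payoff 60): dropping to 0 → total 130, payoff 140. Profitable deviation.

No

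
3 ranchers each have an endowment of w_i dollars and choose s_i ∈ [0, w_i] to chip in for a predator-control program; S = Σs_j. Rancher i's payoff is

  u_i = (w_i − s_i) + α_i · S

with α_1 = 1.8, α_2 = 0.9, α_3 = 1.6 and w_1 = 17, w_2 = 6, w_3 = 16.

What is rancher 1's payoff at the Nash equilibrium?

∂u_i/∂s_i = α_i − 1, so rancher i contributes w_i if α_i > 1, else 0.
α_i > 1 for i ∈ {1, 3}; NE contributions (17, 0, 16), S = 33.
u_1 = (17 − 17) + 1.8·33 = 59.4.

59.4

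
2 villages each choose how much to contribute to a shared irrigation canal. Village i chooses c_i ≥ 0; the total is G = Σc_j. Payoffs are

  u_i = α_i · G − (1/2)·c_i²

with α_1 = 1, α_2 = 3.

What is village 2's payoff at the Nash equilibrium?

Village i's FOC: ∂u_i/∂c_i = α_i − c_i = 0, so c_i* = α_i.
NE contributions = (1, 3); G = 4.
u_2 = α_2·G − ½·(c_2)² = 3·4 − ½·3² = 7.5.

7.5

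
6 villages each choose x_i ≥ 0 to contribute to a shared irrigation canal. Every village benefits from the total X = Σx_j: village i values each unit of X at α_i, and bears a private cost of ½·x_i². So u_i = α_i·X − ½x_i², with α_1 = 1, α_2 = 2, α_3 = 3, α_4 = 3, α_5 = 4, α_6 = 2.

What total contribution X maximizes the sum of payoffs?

90

Planner FOC: ∂(Σu_j)/∂x_i = (Σα_j) − x_i = 0, so x_i^SO = Σα_j = 15 for every i; X^SO = 90.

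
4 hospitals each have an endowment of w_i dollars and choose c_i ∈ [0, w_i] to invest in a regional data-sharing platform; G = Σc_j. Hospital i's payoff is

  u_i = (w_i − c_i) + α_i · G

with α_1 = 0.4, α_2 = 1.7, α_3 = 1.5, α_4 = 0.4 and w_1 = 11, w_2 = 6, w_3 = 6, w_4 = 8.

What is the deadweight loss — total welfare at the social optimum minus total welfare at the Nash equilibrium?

57

∂u_i/∂c_i = α_i − 1, so hospital i contributes w_i if α_i > 1, else 0.
α_i > 1 for i ∈ {2, 3}; NE contributions (0, 6, 6, 0), G = 12.
W^NE = Σw_i − G^NE + (Σα_i)·G^NE = 31 + 3·12 = 67.
Planner: ∂(Σu_j)/∂c_i = Σα_j − 1 = 3 > 0, so everyone contributes w_i; G^SO = 31, W^SO = 31 + 3·31 = 124.
Deadweight loss = 57.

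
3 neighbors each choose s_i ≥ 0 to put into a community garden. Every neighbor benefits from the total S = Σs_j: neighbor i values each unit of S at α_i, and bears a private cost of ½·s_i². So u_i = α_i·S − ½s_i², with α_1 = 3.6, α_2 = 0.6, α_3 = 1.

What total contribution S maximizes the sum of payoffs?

Planner FOC: ∂(Σu_j)/∂s_i = (Σα_j) − s_i = 0, so s_i^SO = Σα_j = 5.2 for every i; S^SO = 15.6.

15.6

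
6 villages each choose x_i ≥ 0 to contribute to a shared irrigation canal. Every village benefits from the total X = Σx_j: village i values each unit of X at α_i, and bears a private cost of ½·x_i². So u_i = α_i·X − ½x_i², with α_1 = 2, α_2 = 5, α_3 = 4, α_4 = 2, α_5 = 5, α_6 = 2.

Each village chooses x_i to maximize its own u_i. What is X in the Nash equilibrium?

Village i's FOC: ∂u_i/∂x_i = α_i − x_i = 0, so x_i* = α_i.
NE contributions = (2, 5, 4, 2, 5, 2); X = 20.

20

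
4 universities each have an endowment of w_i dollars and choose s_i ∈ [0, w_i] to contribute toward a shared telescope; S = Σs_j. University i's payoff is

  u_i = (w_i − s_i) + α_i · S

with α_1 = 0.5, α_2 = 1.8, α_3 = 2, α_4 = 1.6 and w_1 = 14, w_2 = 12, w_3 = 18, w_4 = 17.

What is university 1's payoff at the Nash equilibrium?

37.5

∂u_i/∂s_i = α_i − 1, so university i contributes w_i if α_i > 1, else 0.
α_i > 1 for i ∈ {2, 3, 4}; NE contributions (0, 12, 18, 17), S = 47.
u_1 = (14 − 0) + 0.5·47 = 37.5.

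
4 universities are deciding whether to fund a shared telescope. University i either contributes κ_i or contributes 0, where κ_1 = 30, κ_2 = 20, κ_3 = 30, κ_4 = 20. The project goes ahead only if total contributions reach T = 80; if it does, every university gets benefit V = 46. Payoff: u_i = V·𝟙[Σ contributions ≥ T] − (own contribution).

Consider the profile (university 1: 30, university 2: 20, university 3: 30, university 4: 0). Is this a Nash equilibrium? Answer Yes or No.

Yes

Total = 80 ≥ 80: provided.
University 1 (pledges 30, payoff 16): dropping to 0 → total 50, payoff 0. No gain.
University 2 (pledges 20, payoff 26): dropping to 0 → total 60, payoff 0. No gain.
University 3 (pledges 30, payoff 16): dropping to 0 → total 50, payoff 0. No gain.
University 4 (pledges 0, payoff 46): pledging 20 → total 100, payoff 26. No gain.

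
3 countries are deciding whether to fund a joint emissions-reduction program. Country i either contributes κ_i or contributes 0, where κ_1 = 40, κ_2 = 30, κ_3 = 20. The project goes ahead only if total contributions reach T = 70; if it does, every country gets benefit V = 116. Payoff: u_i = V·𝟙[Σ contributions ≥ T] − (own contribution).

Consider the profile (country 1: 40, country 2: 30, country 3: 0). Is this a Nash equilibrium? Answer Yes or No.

Yes

Total = 70 ≥ 70: provided.
Country 1 (pledges 40, payoff 76): dropping to 0 → total 30, payoff 0. No gain.
Country 2 (pledges 30, payoff 86): dropping to 0 → total 40, payoff 0. No gain.
Country 3 (pledges 0, payoff 116): pledging 20 → total 90, payoff 96. No gain.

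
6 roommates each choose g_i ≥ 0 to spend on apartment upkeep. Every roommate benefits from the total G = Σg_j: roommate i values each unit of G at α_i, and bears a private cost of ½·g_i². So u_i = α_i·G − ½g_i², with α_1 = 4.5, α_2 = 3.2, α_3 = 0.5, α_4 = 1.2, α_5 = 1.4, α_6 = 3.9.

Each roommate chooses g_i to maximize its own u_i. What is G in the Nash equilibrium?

14.7

Roommate i's FOC: ∂u_i/∂g_i = α_i − g_i = 0, so g_i* = α_i.
NE contributions = (4.5, 3.2, 0.5, 1.2, 1.4, 3.9); G = 14.7.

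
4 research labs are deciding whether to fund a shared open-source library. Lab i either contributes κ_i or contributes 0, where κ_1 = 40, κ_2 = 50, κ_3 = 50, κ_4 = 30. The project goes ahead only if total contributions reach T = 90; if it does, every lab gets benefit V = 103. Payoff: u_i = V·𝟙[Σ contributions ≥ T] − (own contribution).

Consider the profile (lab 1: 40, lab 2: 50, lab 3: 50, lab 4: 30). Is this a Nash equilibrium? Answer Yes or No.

No

Total = 170 ≥ 90: provided.
Lab 1 (pledges 40, payoff 63): dropping to 0 → total 130, payoff 103. Profitable deviation.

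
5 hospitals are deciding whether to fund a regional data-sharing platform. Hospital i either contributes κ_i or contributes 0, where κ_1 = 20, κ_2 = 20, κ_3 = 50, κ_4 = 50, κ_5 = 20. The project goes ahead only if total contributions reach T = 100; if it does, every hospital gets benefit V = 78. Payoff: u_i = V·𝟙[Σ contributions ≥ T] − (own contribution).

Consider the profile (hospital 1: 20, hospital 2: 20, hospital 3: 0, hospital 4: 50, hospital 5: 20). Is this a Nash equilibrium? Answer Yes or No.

Total = 110 ≥ 100: provided.
Hospital 1 (pledges 20, payoff 58): dropping to 0 → total 90, payoff 0. No gain.
Hospital 2 (pledges 20, payoff 58): dropping to 0 → total 90, payoff 0. No gain.
Hospital 3 (pledges 0, payoff 78): pledging 50 → total 160, payoff 28. No gain.
Hospital 4 (pledges 50, payoff 28): dropping to 0 → total 60, payoff 0. No gain.
Hospital 5 (pledges 20, payoff 58): dropping to 0 → total 90, payoff 0. No gain.

Yes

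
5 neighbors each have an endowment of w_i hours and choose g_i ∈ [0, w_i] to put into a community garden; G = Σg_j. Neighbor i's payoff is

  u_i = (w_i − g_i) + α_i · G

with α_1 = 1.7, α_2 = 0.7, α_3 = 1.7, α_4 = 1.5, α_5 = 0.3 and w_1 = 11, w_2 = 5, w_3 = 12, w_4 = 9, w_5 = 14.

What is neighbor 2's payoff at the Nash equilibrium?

∂u_i/∂g_i = α_i − 1, so neighbor i contributes w_i if α_i > 1, else 0.
α_i > 1 for i ∈ {1, 3, 4}; NE contributions (11, 0, 12, 9, 0), G = 32.
u_2 = (5 − 0) + 0.7·32 = 27.4.

27.4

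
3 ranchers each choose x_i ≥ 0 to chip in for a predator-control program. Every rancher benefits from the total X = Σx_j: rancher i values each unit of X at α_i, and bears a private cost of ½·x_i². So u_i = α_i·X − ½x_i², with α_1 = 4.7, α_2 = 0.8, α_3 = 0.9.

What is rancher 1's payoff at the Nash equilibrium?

Rancher i's FOC: ∂u_i/∂x_i = α_i − x_i = 0, so x_i* = α_i.
NE contributions = (4.7, 0.8, 0.9); X = 6.4.
u_1 = α_1·X − ½·(x_1)² = 4.7·6.4 − ½·4.7² = 19.035.

19.035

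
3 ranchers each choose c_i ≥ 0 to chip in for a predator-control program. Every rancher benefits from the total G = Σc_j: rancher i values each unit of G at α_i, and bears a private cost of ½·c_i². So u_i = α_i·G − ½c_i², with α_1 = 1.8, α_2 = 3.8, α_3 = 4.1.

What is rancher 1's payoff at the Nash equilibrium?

Rancher i's FOC: ∂u_i/∂c_i = α_i − c_i = 0, so c_i* = α_i.
NE contributions = (1.8, 3.8, 4.1); G = 9.7.
u_1 = α_1·G − ½·(c_1)² = 1.8·9.7 − ½·1.8² = 15.84.

15.84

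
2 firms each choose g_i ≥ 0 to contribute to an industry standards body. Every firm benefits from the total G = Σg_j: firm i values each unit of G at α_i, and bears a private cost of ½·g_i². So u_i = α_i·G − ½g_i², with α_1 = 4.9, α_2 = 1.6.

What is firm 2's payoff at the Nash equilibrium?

9.12

Firm i's FOC: ∂u_i/∂g_i = α_i − g_i = 0, so g_i* = α_i.
NE contributions = (4.9, 1.6); G = 6.5.
u_2 = α_2·G − ½·(g_2)² = 1.6·6.5 − ½·1.6² = 9.12.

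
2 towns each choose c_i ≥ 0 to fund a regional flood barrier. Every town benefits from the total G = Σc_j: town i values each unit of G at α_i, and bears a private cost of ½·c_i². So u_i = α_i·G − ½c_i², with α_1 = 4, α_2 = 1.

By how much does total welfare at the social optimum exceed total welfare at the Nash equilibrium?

8.5

Town i's FOC: ∂u_i/∂c_i = α_i − c_i = 0, so c_i* = α_i.
NE contributions = (4, 1); G = 5.
W^NE = (Σα)·G − ½Σα_i² = 5² − ½·17 = 16.5.
Planner sets c_i = Σα_j = 5 for every i, so G^SO = 2·5 = 10.
W^SO = (Σα)·G^SO − ½·2·(Σα)² = (2/2)·5² = 25.
Deadweight loss = W^SO − W^NE = 8.5.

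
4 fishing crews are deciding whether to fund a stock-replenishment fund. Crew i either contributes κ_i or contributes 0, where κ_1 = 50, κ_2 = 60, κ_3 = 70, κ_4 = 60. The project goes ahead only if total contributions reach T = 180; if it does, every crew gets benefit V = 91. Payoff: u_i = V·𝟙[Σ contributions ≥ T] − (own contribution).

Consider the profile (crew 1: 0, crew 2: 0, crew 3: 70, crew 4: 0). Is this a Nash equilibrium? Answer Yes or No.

Total = 70 < 180: not provided.
Crew 1 (pledges 0, payoff 0): pledging 50 → total 120, payoff -50. No gain.
Crew 2 (pledges 0, payoff 0): pledging 60 → total 130, payoff -60. No gain.
Crew 3 (pledges 70, payoff -70): dropping to 0 → total 0, payoff 0. Profitable deviation.

No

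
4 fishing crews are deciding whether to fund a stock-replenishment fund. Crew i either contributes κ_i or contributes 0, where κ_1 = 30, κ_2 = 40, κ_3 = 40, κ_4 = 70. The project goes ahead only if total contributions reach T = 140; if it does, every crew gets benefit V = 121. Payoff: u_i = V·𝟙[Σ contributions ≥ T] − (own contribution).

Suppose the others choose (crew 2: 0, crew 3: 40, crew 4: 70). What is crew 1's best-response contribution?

Others' total = 110. Contributing 30 brings total to 140 ≥ 140: gain V − κ_1 = 91.
Best response: 30.

30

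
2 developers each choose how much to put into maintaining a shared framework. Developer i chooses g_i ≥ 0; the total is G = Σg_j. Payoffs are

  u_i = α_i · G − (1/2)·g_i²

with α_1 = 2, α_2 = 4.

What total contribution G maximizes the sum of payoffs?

12

Planner FOC: ∂(Σu_j)/∂g_i = (Σα_j) − g_i = 0, so g_i^SO = Σα_j = 6 for every i; G^SO = 12.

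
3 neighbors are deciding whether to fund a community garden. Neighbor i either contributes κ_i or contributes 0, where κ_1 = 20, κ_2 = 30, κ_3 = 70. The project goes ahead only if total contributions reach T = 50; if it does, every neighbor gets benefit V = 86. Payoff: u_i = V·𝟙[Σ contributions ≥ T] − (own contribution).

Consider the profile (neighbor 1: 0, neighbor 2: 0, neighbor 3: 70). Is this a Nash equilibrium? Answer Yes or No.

Yes

Total = 70 ≥ 50: provided.
Neighbor 1 (pledges 0, payoff 86): pledging 20 → total 90, payoff 66. No gain.
Neighbor 2 (pledges 0, payoff 86): pledging 30 → total 100, payoff 56. No gain.
Neighbor 3 (pledges 70, payoff 16): dropping to 0 → total 0, payoff 0. No gain.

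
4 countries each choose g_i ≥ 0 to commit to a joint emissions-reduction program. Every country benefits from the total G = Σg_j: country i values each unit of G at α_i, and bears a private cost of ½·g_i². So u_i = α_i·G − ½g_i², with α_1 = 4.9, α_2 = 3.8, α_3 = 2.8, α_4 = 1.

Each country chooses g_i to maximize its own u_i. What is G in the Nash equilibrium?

12.5

Country i's FOC: ∂u_i/∂g_i = α_i − g_i = 0, so g_i* = α_i.
NE contributions = (4.9, 3.8, 2.8, 1); G = 12.5.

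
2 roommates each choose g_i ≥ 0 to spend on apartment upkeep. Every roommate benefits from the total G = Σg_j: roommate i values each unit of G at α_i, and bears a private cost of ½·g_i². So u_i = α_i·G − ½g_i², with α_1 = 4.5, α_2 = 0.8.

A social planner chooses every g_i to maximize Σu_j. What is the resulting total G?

10.6

Planner FOC: ∂(Σu_j)/∂g_i = (Σα_j) − g_i = 0, so g_i^SO = Σα_j = 5.3 for every i; G^SO = 10.6.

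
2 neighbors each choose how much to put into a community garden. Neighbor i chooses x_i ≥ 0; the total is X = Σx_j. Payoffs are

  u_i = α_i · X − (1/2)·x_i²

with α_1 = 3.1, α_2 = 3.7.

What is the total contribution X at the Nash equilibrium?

6.8

Neighbor i's FOC: ∂u_i/∂x_i = α_i − x_i = 0, so x_i* = α_i.
NE contributions = (3.1, 3.7); X = 6.8.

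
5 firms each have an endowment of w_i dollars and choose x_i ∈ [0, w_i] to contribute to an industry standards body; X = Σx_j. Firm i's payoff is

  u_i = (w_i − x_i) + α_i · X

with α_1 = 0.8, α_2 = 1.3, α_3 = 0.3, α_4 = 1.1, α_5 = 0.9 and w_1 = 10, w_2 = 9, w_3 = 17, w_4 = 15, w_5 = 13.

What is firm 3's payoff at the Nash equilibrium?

∂u_i/∂x_i = α_i − 1, so firm i contributes w_i if α_i > 1, else 0.
α_i > 1 for i ∈ {2, 4}; NE contributions (0, 9, 0, 15, 0), X = 24.
u_3 = (17 − 0) + 0.3·24 = 24.2.

24.2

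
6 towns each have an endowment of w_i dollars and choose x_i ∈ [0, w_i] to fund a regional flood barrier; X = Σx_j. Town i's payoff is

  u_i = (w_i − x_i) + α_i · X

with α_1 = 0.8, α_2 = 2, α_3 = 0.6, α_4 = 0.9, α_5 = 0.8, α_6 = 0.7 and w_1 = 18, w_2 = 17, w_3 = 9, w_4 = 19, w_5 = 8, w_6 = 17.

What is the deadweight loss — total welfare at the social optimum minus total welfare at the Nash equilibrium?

340.8

∂u_i/∂x_i = α_i − 1, so town i contributes w_i if α_i > 1, else 0.
α_i > 1 for i ∈ {2}; NE contributions (0, 17, 0, 0, 0, 0), X = 17.
W^NE = Σw_i − X^NE + (Σα_i)·X^NE = 88 + 4.8·17 = 169.6.
Planner: ∂(Σu_j)/∂x_i = Σα_j − 1 = 4.8 > 0, so everyone contributes w_i; X^SO = 88, W^SO = 88 + 4.8·88 = 510.4.
Deadweight loss = 340.8.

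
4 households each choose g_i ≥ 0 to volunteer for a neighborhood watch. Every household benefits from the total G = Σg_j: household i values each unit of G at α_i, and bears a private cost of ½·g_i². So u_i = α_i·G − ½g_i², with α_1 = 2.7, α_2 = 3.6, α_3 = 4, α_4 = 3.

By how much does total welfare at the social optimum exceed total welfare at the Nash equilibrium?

199.515

Household i's FOC: ∂u_i/∂g_i = α_i − g_i = 0, so g_i* = α_i.
NE contributions = (2.7, 3.6, 4, 3); G = 13.3.
W^NE = (Σα)·G − ½Σα_i² = 13.3² − ½·45.25 = 154.265.
Planner sets g_i = Σα_j = 13.3 for every i, so G^SO = 4·13.3 = 53.2.
W^SO = (Σα)·G^SO − ½·4·(Σα)² = (4/2)·13.3² = 353.78.
Deadweight loss = W^SO − W^NE = 199.515.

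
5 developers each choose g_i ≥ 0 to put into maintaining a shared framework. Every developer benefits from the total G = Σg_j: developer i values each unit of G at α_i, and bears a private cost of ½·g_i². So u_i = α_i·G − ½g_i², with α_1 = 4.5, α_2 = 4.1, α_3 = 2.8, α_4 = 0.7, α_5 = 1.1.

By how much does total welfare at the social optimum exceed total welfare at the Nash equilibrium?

Developer i's FOC: ∂u_i/∂g_i = α_i − g_i = 0, so g_i* = α_i.
NE contributions = (4.5, 4.1, 2.8, 0.7, 1.1); G = 13.2.
W^NE = (Σα)·G − ½Σα_i² = 13.2² − ½·46.6 = 150.94.
Planner sets g_i = Σα_j = 13.2 for every i, so G^SO = 5·13.2 = 66.
W^SO = (Σα)·G^SO − ½·5·(Σα)² = (5/2)·13.2² = 435.6.
Deadweight loss = W^SO − W^NE = 284.66.

284.66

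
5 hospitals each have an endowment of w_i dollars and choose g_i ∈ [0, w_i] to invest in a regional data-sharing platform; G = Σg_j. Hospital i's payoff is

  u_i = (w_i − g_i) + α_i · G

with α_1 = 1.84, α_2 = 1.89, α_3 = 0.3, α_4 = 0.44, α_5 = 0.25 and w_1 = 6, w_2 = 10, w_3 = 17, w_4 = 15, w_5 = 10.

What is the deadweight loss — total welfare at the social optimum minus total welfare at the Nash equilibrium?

156.24

∂u_i/∂g_i = α_i − 1, so hospital i contributes w_i if α_i > 1, else 0.
α_i > 1 for i ∈ {1, 2}; NE contributions (6, 10, 0, 0, 0), G = 16.
W^NE = Σw_i − G^NE + (Σα_i)·G^NE = 58 + 3.72·16 = 117.52.
Planner: ∂(Σu_j)/∂g_i = Σα_j − 1 = 3.72 > 0, so everyone contributes w_i; G^SO = 58, W^SO = 58 + 3.72·58 = 273.76.
Deadweight loss = 156.24.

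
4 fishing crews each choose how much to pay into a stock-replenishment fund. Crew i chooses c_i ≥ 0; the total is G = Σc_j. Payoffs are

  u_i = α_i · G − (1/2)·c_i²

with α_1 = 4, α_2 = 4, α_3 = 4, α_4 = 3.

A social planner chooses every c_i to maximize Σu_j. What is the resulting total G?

60

Planner FOC: ∂(Σu_j)/∂c_i = (Σα_j) − c_i = 0, so c_i^SO = Σα_j = 15 for every i; G^SO = 60.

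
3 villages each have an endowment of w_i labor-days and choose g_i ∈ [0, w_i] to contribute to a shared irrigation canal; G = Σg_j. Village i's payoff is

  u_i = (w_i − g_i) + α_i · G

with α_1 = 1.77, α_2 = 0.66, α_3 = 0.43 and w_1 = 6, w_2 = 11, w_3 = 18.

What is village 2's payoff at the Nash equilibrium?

14.96

∂u_i/∂g_i = α_i − 1, so village i contributes w_i if α_i > 1, else 0.
α_i > 1 for i ∈ {1}; NE contributions (6, 0, 0), G = 6.
u_2 = (11 − 0) + 0.66·6 = 14.96.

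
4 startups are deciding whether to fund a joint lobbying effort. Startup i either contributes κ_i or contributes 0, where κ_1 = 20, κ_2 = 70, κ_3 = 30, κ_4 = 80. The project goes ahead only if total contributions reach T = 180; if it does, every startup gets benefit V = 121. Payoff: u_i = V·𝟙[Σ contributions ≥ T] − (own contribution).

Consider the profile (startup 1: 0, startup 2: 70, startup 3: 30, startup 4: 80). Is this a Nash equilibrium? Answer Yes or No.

Total = 180 ≥ 180: provided.
Startup 1 (pledges 0, payoff 121): pledging 20 → total 200, payoff 101. No gain.
Startup 2 (pledges 70, payoff 51): dropping to 0 → total 110, payoff 0. No gain.
Startup 3 (pledges 30, payoff 91): dropping to 0 → total 150, payoff 0. No gain.
Startup 4 (pledges 80, payoff 41): dropping to 0 → total 100, payoff 0. No gain.

Yes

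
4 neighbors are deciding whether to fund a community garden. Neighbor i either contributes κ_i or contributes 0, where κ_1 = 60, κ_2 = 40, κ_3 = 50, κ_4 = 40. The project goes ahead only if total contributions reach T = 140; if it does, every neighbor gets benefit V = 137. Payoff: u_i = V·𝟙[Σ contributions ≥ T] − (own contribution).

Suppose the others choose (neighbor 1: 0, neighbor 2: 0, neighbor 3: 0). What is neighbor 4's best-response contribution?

Others' total = 0. Even contributing 40 gives 40 < 140: no benefit either way.
Best response: 0.

0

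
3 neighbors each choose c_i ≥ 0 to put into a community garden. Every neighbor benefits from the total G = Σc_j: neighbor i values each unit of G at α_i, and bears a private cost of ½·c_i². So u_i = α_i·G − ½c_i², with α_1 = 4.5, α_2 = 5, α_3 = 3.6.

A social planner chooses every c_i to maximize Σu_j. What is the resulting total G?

Planner FOC: ∂(Σu_j)/∂c_i = (Σα_j) − c_i = 0, so c_i^SO = Σα_j = 13.1 for every i; G^SO = 39.3.

39.3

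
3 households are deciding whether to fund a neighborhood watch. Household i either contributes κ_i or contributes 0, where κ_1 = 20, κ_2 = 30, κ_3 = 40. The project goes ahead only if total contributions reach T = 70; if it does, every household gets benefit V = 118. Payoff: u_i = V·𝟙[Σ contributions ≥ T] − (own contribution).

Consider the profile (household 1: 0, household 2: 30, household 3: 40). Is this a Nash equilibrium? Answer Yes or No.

Yes

Total = 70 ≥ 70: provided.
Household 1 (pledges 0, payoff 118): pledging 20 → total 90, payoff 98. No gain.
Household 2 (pledges 30, payoff 88): dropping to 0 → total 40, payoff 0. No gain.
Household 3 (pledges 40, payoff 78): dropping to 0 → total 30, payoff 0. No gain.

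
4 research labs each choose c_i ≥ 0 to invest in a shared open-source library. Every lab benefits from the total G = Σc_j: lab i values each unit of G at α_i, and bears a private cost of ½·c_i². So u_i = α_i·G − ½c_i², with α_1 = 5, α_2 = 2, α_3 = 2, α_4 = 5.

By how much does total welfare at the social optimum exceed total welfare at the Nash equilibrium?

225

Lab i's FOC: ∂u_i/∂c_i = α_i − c_i = 0, so c_i* = α_i.
NE contributions = (5, 2, 2, 5); G = 14.
W^NE = (Σα)·G − ½Σα_i² = 14² − ½·58 = 167.
Planner sets c_i = Σα_j = 14 for every i, so G^SO = 4·14 = 56.
W^SO = (Σα)·G^SO − ½·4·(Σα)² = (4/2)·14² = 392.
Deadweight loss = W^SO − W^NE = 225.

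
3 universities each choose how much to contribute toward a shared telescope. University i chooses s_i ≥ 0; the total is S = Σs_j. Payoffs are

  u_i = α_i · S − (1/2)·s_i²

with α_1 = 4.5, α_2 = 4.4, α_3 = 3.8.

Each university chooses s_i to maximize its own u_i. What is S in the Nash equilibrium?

12.7

University i's FOC: ∂u_i/∂s_i = α_i − s_i = 0, so s_i* = α_i.
NE contributions = (4.5, 4.4, 3.8); S = 12.7.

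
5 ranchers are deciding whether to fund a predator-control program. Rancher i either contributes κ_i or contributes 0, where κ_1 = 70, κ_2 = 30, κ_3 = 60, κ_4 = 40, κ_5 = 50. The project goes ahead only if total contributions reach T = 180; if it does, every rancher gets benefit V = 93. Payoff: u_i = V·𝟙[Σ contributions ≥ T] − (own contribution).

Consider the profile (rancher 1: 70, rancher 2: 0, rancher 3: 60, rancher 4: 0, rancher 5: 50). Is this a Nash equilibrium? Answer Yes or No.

Yes

Total = 180 ≥ 180: provided.
Rancher 1 (pledges 70, payoff 23): dropping to 0 → total 110, payoff 0. No gain.
Rancher 2 (pledges 0, payoff 93): pledging 30 → total 210, payoff 63. No gain.
Rancher 3 (pledges 60, payoff 33): dropping to 0 → total 120, payoff 0. No gain.
Rancher 4 (pledges 0, payoff 93): pledging 40 → total 220, payoff 53. No gain.
Rancher 5 (pledges 50, payoff 43): dropping to 0 → total 130, payoff 0. No gain.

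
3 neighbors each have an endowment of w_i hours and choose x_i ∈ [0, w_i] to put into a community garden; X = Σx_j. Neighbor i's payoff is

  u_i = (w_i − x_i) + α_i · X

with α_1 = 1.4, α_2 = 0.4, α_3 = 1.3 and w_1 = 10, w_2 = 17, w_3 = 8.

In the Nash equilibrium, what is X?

∂u_i/∂x_i = α_i − 1, so neighbor i contributes w_i if α_i > 1, else 0.
α_i > 1 for i ∈ {1, 3}; NE contributions (10, 0, 8), X = 18.

18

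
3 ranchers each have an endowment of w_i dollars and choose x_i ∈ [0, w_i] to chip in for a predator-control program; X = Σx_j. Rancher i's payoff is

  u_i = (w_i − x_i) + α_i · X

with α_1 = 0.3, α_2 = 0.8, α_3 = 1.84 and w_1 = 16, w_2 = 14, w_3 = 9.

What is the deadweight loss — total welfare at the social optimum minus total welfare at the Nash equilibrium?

58.2

∂u_i/∂x_i = α_i − 1, so rancher i contributes w_i if α_i > 1, else 0.
α_i > 1 for i ∈ {3}; NE contributions (0, 0, 9), X = 9.
W^NE = Σw_i − X^NE + (Σα_i)·X^NE = 39 + 1.94·9 = 56.46.
Planner: ∂(Σu_j)/∂x_i = Σα_j − 1 = 1.94 > 0, so everyone contributes w_i; X^SO = 39, W^SO = 39 + 1.94·39 = 114.66.
Deadweight loss = 58.2.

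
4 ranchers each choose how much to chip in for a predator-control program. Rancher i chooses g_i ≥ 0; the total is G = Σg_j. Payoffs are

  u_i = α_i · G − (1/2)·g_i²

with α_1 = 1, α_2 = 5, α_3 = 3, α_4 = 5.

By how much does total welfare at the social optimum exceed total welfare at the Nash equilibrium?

226

Rancher i's FOC: ∂u_i/∂g_i = α_i − g_i = 0, so g_i* = α_i.
NE contributions = (1, 5, 3, 5); G = 14.
W^NE = (Σα)·G − ½Σα_i² = 14² − ½·60 = 166.
Planner sets g_i = Σα_j = 14 for every i, so G^SO = 4·14 = 56.
W^SO = (Σα)·G^SO − ½·4·(Σα)² = (4/2)·14² = 392.
Deadweight loss = W^SO − W^NE = 226.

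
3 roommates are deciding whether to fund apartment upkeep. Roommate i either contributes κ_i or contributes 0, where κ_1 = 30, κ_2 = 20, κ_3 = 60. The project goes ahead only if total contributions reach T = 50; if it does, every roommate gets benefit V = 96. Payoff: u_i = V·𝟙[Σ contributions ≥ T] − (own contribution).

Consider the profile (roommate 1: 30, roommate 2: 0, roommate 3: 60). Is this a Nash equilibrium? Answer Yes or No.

No

Total = 90 ≥ 50: provided.
Roommate 1 (pledges 30, payoff 66): dropping to 0 → total 60, payoff 96. Profitable deviation.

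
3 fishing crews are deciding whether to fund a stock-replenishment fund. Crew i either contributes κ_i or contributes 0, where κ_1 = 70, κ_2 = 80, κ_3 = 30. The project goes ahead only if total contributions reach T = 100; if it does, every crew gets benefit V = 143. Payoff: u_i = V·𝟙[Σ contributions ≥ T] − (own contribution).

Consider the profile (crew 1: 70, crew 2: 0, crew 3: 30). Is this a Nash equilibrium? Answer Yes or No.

Yes

Total = 100 ≥ 100: provided.
Crew 1 (pledges 70, payoff 73): dropping to 0 → total 30, payoff 0. No gain.
Crew 2 (pledges 0, payoff 143): pledging 80 → total 180, payoff 63. No gain.
Crew 3 (pledges 30, payoff 113): dropping to 0 → total 70, payoff 0. No gain.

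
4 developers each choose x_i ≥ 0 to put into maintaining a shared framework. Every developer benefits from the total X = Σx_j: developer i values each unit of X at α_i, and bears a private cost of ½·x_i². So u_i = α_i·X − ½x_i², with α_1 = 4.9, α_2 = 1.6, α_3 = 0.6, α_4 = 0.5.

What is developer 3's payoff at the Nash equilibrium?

4.38

Developer i's FOC: ∂u_i/∂x_i = α_i − x_i = 0, so x_i* = α_i.
NE contributions = (4.9, 1.6, 0.6, 0.5); X = 7.6.
u_3 = α_3·X − ½·(x_3)² = 0.6·7.6 − ½·0.6² = 4.38.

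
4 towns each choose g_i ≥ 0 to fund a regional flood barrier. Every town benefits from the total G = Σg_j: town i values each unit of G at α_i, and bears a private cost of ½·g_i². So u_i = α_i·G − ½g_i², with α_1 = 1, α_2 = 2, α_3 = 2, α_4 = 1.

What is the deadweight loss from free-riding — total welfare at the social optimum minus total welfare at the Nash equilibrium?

41

Town i's FOC: ∂u_i/∂g_i = α_i − g_i = 0, so g_i* = α_i.
NE contributions = (1, 2, 2, 1); G = 6.
W^NE = (Σα)·G − ½Σα_i² = 6² − ½·10 = 31.
Planner sets g_i = Σα_j = 6 for every i, so G^SO = 4·6 = 24.
W^SO = (Σα)·G^SO − ½·4·(Σα)² = (4/2)·6² = 72.
Deadweight loss = W^SO − W^NE = 41.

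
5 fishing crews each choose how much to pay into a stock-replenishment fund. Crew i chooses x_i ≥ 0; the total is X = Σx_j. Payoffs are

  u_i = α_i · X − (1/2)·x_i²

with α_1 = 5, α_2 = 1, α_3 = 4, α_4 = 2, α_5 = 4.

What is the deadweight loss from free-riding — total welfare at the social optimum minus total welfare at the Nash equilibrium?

415

Crew i's FOC: ∂u_i/∂x_i = α_i − x_i = 0, so x_i* = α_i.
NE contributions = (5, 1, 4, 2, 4); X = 16.
W^NE = (Σα)·X − ½Σα_i² = 16² − ½·62 = 225.
Planner sets x_i = Σα_j = 16 for every i, so X^SO = 5·16 = 80.
W^SO = (Σα)·X^SO − ½·5·(Σα)² = (5/2)·16² = 640.
Deadweight loss = W^SO − W^NE = 415.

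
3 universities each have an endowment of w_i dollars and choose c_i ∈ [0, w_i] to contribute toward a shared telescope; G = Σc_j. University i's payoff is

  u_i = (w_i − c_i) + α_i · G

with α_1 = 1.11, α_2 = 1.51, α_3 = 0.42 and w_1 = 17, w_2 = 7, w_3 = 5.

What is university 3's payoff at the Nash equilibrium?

∂u_i/∂c_i = α_i − 1, so university i contributes w_i if α_i > 1, else 0.
α_i > 1 for i ∈ {1, 2}; NE contributions (17, 7, 0), G = 24.
u_3 = (5 − 0) + 0.42·24 = 15.08.

15.08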